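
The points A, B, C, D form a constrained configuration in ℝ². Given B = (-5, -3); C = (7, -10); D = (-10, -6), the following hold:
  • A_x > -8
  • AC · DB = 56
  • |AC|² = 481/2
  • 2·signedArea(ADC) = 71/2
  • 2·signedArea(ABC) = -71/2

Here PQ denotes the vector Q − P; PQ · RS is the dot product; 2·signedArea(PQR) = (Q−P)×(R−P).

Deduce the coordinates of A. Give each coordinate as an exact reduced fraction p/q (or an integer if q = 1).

A = (-15/2, -9/2)

1. A_x = -15/2  [2·signedArea(ADC) = 71/2 ∩ 2·signedArea(ABC) = -71/2]
2. A_y = -9/2  [2·signedArea(ADC) = 71/2 ∩ 2·signedArea(ABC) = -71/2]
   → A = (-15/2, -9/2)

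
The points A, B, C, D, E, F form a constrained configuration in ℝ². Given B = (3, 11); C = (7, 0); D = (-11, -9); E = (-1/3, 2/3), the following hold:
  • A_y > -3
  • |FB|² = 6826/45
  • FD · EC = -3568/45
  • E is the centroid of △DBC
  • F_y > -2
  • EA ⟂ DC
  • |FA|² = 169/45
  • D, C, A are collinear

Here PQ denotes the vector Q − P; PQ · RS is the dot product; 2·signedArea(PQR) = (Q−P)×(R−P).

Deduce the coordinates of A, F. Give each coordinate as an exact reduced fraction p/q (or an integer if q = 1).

1. A_x = 7/5  [D, C, A are collinear ∩ EA ⟂ DC]
2. A_y = -14/5  [D, C, A are collinear ∩ EA ⟂ DC]
   → A = (7/5, -14/5)
3. F_x = 8/15  [line -22/3·x + 2/3·y + 208/45 = 0 ∩ |FA|² = 169/45]
4. F_y = -16/15  [line -22/3·x + 2/3·y + 208/45 = 0 ∩ |FA|² = 169/45]
   → F = (8/15, -16/15)

A = (7/5, -14/5)
F = (8/15, -16/15)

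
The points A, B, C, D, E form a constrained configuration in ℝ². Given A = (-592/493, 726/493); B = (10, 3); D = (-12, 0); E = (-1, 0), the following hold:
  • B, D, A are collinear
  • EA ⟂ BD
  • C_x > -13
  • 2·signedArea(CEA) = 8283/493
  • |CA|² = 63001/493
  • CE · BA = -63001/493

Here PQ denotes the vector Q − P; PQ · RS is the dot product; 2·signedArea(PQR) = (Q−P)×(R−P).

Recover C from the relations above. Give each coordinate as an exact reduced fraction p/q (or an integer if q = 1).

1. C_x = -6114/493  [line -726/493·x + -99/493·y + -9009/493 = 0 ∩ |CA|² = 63001/493]
2. C_y = -27/493  [line -726/493·x + -99/493·y + -9009/493 = 0 ∩ |CA|² = 63001/493]
   → C = (-6114/493, -27/493)

C = (-6114/493, -27/493)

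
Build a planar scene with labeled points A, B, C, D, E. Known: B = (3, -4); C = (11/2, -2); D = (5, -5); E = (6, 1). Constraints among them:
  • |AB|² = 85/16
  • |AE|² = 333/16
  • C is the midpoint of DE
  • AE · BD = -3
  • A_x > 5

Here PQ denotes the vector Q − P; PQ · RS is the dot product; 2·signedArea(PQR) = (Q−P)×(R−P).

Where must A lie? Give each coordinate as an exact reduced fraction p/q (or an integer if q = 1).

A = (21/4, -7/2)

1. A_x = 21/4  [line -2·x + 1·y + 14 = 0 ∩ |AB|² = 85/16]
2. A_y = -7/2  [line -2·x + 1·y + 14 = 0 ∩ |AB|² = 85/16]
   → A = (21/4, -7/2)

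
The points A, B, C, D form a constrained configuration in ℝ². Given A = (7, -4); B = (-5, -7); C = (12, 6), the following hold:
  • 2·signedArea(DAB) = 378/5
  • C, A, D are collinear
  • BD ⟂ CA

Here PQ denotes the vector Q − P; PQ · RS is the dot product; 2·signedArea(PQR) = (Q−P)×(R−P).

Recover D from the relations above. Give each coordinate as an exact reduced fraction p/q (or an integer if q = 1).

D = (17/5, -56/5)

1. D_x = 17/5  [C, A, D are collinear ∩ BD ⟂ CA]
2. D_y = -56/5  [C, A, D are collinear ∩ BD ⟂ CA]
   → D = (17/5, -56/5)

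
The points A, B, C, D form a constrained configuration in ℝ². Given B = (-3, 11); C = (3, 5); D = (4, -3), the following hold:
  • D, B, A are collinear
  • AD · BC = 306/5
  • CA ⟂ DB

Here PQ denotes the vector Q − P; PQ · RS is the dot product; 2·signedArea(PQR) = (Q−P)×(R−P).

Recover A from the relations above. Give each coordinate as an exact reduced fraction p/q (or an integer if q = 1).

1. A_x = 3/5  [D, B, A are collinear ∩ CA ⟂ DB]
2. A_y = 19/5  [D, B, A are collinear ∩ CA ⟂ DB]
   → A = (3/5, 19/5)

A = (3/5, 19/5)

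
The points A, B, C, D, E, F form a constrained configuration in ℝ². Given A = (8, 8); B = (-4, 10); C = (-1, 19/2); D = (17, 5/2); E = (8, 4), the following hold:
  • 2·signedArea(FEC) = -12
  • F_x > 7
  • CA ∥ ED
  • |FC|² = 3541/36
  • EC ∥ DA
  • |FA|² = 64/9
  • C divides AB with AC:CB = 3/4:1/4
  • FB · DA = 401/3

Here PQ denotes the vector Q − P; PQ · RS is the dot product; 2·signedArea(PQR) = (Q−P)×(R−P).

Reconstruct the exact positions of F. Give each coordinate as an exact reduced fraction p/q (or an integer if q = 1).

1. F_x = 8  [2·signedArea(FEC) = -12 ∩ FB · DA = 401/3]
2. F_y = 16/3  [2·signedArea(FEC) = -12 ∩ FB · DA = 401/3]
   → F = (8, 16/3)

F = (8, 16/3)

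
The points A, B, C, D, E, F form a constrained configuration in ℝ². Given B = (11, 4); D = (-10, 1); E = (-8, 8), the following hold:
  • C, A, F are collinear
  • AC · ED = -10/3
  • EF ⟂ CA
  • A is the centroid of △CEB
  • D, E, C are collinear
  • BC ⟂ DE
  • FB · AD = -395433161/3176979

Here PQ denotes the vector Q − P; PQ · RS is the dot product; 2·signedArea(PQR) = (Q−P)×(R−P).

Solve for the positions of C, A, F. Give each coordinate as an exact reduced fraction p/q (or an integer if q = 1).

A = (-245/159, 1130/159)
C = (-404/53, 494/53)
F = (-7975624/1058993, 9835414/1058993)

1. C_x = -404/53  [D, E, C are collinear ∩ BC ⟂ DE]
2. C_y = 494/53  [D, E, C are collinear ∩ BC ⟂ DE]
   → C = (-404/53, 494/53)
3. A_x = -245/159  [A is the centroid of △CEB]
4. A_y = 1130/159  [A is the centroid of △CEB]
   → A = (-245/159, 1130/159)
5. F_x = -7975624/1058993  [C, A, F are collinear ∩ EF ⟂ CA]
6. F_y = 9835414/1058993  [C, A, F are collinear ∩ EF ⟂ CA]
   → F = (-7975624/1058993, 9835414/1058993)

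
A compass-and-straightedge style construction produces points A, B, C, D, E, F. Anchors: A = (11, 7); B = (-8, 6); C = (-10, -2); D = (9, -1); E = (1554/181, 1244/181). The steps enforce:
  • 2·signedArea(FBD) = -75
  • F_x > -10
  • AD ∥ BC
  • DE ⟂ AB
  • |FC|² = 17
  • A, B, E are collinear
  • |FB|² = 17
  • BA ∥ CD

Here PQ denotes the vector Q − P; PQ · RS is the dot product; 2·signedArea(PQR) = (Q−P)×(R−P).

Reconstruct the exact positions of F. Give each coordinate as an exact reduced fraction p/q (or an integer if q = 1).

F = (-9, 2)

1. F_x = -9  [line 7·x + 17·y + 29 = 0 ∩ |FB|² = 17]
2. F_y = 2  [line 7·x + 17·y + 29 = 0 ∩ |FB|² = 17]
   → F = (-9, 2)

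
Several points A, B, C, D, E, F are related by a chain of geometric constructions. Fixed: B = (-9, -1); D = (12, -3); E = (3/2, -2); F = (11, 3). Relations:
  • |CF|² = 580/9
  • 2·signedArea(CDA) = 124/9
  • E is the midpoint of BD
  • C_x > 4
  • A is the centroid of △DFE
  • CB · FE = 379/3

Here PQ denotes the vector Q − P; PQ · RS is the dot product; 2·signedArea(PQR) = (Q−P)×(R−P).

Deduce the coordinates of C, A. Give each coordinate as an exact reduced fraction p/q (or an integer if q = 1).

A = (49/6, -2/3)
C = (5, -7/3)

1. C_x = 5  [line 19/2·x + 5·y + -215/6 = 0 ∩ |CF|² = 580/9]
2. C_y = -7/3  [line 19/2·x + 5·y + -215/6 = 0 ∩ |CF|² = 580/9]
   → C = (5, -7/3)
3. A_x = 49/6  [A is the centroid of △DFE]
4. A_y = -2/3  [A is the centroid of △DFE]
   → A = (49/6, -2/3)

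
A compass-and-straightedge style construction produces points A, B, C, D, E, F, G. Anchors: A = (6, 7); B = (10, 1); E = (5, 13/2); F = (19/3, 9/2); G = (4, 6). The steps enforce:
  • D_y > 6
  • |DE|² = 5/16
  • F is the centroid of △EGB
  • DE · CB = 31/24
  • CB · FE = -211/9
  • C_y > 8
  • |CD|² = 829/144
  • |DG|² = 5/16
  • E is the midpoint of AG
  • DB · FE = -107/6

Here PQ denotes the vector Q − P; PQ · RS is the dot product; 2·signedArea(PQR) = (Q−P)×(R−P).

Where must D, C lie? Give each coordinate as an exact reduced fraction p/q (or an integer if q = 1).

1. D_x = 9/2  [line 4/3·x + -2·y + 13/2 = 0 ∩ |DG|² = 5/16]
2. D_y = 25/4  [line 4/3·x + -2·y + 13/2 = 0 ∩ |DG|² = 5/16]
   → D = (9/2, 25/4)
3. C_x = 11/3  [DE · CB = 31/24 ∩ CB · FE = -211/9]
4. C_y = 17/2  [DE · CB = 31/24 ∩ CB · FE = -211/9]
   → C = (11/3, 17/2)

C = (11/3, 17/2)
D = (9/2, 25/4)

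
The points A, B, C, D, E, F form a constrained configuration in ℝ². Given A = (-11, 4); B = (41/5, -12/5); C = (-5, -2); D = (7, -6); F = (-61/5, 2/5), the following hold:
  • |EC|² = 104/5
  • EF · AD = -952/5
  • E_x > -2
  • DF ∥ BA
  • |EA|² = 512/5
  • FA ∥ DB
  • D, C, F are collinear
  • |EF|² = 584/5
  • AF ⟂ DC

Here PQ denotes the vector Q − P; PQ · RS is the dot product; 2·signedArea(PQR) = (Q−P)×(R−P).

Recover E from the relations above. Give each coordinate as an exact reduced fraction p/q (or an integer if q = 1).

1. E_x = -7/5  [line -18·x + 10·y + -166/5 = 0 ∩ |EA|² = 512/5]
2. E_y = 4/5  [line -18·x + 10·y + -166/5 = 0 ∩ |EA|² = 512/5]
   → E = (-7/5, 4/5)

E = (-7/5, 4/5)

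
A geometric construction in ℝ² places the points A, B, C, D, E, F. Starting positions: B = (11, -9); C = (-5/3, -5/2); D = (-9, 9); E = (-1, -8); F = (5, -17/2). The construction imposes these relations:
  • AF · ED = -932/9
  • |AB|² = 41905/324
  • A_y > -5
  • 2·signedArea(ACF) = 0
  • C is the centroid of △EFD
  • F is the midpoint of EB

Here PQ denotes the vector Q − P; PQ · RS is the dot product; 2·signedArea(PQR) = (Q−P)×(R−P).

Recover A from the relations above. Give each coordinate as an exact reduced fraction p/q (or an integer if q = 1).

1. A_x = 5/9  [2·signedArea(ACF) = 0 ∩ AF · ED = -932/9]
2. A_y = -9/2  [2·signedArea(ACF) = 0 ∩ AF · ED = -932/9]
   → A = (5/9, -9/2)

A = (5/9, -9/2)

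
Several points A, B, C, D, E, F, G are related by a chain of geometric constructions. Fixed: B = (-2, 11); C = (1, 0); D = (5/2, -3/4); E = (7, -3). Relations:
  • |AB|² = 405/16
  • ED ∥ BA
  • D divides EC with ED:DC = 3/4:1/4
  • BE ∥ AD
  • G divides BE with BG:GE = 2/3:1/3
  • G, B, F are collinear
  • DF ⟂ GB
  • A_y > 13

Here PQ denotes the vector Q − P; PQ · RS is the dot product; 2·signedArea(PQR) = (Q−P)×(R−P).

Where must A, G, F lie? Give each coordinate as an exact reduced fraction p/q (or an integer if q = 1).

1. A_x = -13/2  [BE ∥ AD ∩ ED ∥ BA]
2. A_y = 53/4  [BE ∥ AD ∩ ED ∥ BA]
   → A = (-13/2, 53/4)
3. G_x = 4  [G divides BE with BG:GE = 2/3:1/3]
4. G_y = 5/3  [G divides BE with BG:GE = 2/3:1/3]
   → G = (4, 5/3)
5. F_x = 1291/277  [G, B, F are collinear ∩ DF ⟂ GB]
6. F_y = 177/277  [G, B, F are collinear ∩ DF ⟂ GB]
   → F = (1291/277, 177/277)

A = (-13/2, 53/4)
F = (1291/277, 177/277)
G = (4, 5/3)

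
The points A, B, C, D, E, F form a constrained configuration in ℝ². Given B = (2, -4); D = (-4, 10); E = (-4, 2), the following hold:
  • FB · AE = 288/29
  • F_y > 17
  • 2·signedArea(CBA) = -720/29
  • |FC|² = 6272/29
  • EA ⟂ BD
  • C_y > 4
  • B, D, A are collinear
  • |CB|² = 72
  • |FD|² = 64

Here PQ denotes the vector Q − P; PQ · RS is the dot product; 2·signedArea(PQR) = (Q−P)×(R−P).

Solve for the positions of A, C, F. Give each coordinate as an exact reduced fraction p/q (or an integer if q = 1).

A = (-32/29, 94/29)
C = (52/29, 130/29)
F = (-4, 18)

1. A_x = -32/29  [B, D, A are collinear ∩ EA ⟂ BD]
2. A_y = 94/29  [B, D, A are collinear ∩ EA ⟂ BD]
   → A = (-32/29, 94/29)
3. C_x = 52/29  [line -210/29·x + -90/29·y + 780/29 = 0 ∩ |CB|² = 72]
4. C_y = 130/29  [line -210/29·x + -90/29·y + 780/29 = 0 ∩ |CB|² = 72]
   → C = (52/29, 130/29)
5. F_x = -4  [line 84/29·x + 36/29·y + -312/29 = 0 ∩ |FD|² = 64]
6. F_y = 18  [line 84/29·x + 36/29·y + -312/29 = 0 ∩ |FD|² = 64]
   → F = (-4, 18)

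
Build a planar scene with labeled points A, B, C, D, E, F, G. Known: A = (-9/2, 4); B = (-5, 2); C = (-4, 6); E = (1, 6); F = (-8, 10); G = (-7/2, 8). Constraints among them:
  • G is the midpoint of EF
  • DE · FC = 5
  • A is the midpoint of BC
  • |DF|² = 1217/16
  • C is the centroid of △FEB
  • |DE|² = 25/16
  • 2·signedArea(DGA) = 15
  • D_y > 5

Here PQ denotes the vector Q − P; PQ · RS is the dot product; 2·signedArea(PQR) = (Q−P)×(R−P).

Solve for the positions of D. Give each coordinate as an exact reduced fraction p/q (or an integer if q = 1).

D = (-1/4, 6)

1. D_x = -1/4  [DE · FC = 5 ∩ 2·signedArea(DGA) = 15]
2. D_y = 6  [DE · FC = 5 ∩ 2·signedArea(DGA) = 15]
   → D = (-1/4, 6)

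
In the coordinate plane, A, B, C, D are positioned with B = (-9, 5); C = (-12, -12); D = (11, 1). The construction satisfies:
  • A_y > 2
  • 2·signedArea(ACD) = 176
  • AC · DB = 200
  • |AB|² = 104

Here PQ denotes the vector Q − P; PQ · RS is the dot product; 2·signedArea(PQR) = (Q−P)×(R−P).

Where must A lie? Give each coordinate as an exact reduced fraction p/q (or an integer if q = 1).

1. A_x = 1  [2·signedArea(ACD) = 176 ∩ AC · DB = 200]
2. A_y = 3  [2·signedArea(ACD) = 176 ∩ AC · DB = 200]
   → A = (1, 3)

A = (1, 3)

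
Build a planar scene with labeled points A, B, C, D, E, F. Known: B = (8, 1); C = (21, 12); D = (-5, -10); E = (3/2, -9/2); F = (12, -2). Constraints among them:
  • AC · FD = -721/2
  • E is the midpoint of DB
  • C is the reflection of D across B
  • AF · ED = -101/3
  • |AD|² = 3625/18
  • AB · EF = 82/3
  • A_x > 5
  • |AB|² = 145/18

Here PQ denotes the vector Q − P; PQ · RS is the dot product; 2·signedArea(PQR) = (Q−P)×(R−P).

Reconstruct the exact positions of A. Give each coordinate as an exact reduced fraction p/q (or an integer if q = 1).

A = (35/6, -5/6)

1. A_x = 35/6  [AF · ED = -101/3 ∩ AB · EF = 82/3]
2. A_y = -5/6  [AF · ED = -101/3 ∩ AB · EF = 82/3]
   → A = (35/6, -5/6)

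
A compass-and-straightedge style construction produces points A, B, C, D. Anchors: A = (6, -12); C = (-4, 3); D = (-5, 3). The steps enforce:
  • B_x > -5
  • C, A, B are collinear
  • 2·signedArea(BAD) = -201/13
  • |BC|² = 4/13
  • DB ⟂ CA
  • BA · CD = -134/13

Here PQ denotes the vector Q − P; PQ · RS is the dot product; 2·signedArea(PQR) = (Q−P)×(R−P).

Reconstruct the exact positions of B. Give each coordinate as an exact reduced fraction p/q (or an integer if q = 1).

1. B_x = -56/13  [C, A, B are collinear ∩ DB ⟂ CA]
2. B_y = 45/13  [C, A, B are collinear ∩ DB ⟂ CA]
   → B = (-56/13, 45/13)

B = (-56/13, 45/13)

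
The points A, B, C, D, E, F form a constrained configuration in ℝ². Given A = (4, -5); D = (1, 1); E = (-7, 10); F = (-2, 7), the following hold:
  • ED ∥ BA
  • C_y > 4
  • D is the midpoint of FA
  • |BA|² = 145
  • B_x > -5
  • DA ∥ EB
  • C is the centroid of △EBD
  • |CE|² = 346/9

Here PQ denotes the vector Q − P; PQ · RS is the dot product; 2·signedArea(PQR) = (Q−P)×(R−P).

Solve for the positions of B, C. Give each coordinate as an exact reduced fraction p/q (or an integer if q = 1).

1. B_x = -4  [ED ∥ BA ∩ DA ∥ EB]
2. B_y = 4  [ED ∥ BA ∩ DA ∥ EB]
   → B = (-4, 4)
3. C_x = -10/3  [C is the centroid of △EBD]
4. C_y = 5  [C is the centroid of △EBD]
   → C = (-10/3, 5)

B = (-4, 4)
C = (-10/3, 5)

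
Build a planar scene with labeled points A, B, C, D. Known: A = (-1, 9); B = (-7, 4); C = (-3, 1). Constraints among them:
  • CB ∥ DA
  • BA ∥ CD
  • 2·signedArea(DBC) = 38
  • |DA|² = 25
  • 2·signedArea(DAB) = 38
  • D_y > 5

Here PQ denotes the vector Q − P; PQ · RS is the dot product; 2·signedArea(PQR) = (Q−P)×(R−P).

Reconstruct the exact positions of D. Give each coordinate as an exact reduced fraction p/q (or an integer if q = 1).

D = (3, 6)

1. D_x = 3  [CB ∥ DA ∩ BA ∥ CD]
2. D_y = 6  [CB ∥ DA ∩ BA ∥ CD]
   → D = (3, 6)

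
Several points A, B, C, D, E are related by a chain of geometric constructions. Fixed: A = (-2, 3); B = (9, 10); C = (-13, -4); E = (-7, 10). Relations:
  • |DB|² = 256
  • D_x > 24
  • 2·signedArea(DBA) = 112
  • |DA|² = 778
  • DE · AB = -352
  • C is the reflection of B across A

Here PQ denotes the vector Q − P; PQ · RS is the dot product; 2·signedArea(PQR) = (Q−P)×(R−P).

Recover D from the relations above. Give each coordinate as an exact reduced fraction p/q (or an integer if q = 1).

D = (25, 10)

1. D_x = 25  [DE · AB = -352 ∩ 2·signedArea(DBA) = 112]
2. D_y = 10  [DE · AB = -352 ∩ 2·signedArea(DBA) = 112]
   → D = (25, 10)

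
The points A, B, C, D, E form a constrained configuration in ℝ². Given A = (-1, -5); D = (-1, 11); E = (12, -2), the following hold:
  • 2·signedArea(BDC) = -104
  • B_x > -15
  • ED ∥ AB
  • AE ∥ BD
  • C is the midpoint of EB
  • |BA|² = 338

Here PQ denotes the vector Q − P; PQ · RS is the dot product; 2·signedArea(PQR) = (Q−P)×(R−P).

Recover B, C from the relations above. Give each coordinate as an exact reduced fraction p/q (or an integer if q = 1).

1. B_x = -14  [AE ∥ BD ∩ ED ∥ AB]
2. B_y = 8  [AE ∥ BD ∩ ED ∥ AB]
   → B = (-14, 8)
3. C_x = -1  [C is the midpoint of EB]
4. C_y = 3  [C is the midpoint of EB]
   → C = (-1, 3)

B = (-14, 8)
C = (-1, 3)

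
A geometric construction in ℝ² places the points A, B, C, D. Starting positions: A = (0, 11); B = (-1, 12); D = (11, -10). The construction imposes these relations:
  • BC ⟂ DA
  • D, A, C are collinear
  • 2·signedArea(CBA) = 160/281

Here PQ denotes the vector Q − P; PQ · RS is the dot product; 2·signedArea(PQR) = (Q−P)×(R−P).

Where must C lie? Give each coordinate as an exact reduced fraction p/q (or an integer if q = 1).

C = (-176/281, 3427/281)

1. C_x = -176/281  [D, A, C are collinear ∩ BC ⟂ DA]
2. C_y = 3427/281  [D, A, C are collinear ∩ BC ⟂ DA]
   → C = (-176/281, 3427/281)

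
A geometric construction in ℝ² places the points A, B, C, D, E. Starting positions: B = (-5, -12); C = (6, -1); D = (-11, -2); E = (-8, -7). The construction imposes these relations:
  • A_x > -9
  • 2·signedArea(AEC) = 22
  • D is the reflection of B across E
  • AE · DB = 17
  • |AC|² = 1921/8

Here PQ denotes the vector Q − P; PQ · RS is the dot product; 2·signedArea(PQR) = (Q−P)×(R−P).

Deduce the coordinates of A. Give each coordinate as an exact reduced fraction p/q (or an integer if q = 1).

A = (-35/4, -23/4)

1. A_x = -35/4  [AE · DB = 17 ∩ 2·signedArea(AEC) = 22]
2. A_y = -23/4  [AE · DB = 17 ∩ 2·signedArea(AEC) = 22]
   → A = (-35/4, -23/4)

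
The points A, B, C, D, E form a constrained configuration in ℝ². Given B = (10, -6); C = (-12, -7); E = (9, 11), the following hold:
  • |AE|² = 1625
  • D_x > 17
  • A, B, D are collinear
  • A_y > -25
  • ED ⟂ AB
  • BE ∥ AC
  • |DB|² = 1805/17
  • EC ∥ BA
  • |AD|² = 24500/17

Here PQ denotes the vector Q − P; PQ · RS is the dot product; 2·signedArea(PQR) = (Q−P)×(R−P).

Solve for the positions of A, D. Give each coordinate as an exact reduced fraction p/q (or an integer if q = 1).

A = (-11, -24)
D = (303/17, 12/17)

1. A_x = -11  [BE ∥ AC ∩ EC ∥ BA]
2. A_y = -24  [BE ∥ AC ∩ EC ∥ BA]
   → A = (-11, -24)
3. D_x = 303/17  [A, B, D are collinear ∩ ED ⟂ AB]
4. D_y = 12/17  [A, B, D are collinear ∩ ED ⟂ AB]
   → D = (303/17, 12/17)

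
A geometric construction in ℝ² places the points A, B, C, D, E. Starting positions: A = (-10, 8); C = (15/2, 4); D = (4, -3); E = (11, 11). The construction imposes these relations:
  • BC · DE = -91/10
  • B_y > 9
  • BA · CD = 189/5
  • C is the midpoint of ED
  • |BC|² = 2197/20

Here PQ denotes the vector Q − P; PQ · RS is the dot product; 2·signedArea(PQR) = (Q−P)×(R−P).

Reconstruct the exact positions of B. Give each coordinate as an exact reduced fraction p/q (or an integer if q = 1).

B = (-8/5, 46/5)

1. B_x = -8/5  [line 7/2·x + 7·y + -294/5 = 0 ∩ |BC|² = 2197/20]
2. B_y = 46/5  [line 7/2·x + 7·y + -294/5 = 0 ∩ |BC|² = 2197/20]
   → B = (-8/5, 46/5)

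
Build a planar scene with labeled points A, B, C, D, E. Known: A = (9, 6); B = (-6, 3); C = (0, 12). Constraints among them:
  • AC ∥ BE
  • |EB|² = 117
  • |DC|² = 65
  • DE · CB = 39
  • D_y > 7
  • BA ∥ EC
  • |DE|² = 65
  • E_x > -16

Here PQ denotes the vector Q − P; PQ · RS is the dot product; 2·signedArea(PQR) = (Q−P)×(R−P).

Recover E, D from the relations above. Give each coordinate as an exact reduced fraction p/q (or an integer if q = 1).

1. E_x = -15  [BA ∥ EC ∩ AC ∥ BE]
2. E_y = 9  [BA ∥ EC ∩ AC ∥ BE]
   → E = (-15, 9)
3. D_x = -7  [line 6·x + 9·y + -30 = 0 ∩ |DC|² = 65]
4. D_y = 8  [line 6·x + 9·y + -30 = 0 ∩ |DC|² = 65]
   → D = (-7, 8)

D = (-7, 8)
E = (-15, 9)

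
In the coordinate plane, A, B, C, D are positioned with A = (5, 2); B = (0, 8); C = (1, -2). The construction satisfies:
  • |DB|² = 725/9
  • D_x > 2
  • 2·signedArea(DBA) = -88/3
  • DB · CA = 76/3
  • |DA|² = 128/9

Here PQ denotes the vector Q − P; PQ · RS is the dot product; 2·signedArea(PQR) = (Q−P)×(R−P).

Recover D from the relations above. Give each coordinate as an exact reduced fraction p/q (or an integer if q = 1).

1. D_x = 7/3  [2·signedArea(DBA) = -88/3 ∩ DB · CA = 76/3]
2. D_y = -2/3  [2·signedArea(DBA) = -88/3 ∩ DB · CA = 76/3]
   → D = (7/3, -2/3)

D = (7/3, -2/3)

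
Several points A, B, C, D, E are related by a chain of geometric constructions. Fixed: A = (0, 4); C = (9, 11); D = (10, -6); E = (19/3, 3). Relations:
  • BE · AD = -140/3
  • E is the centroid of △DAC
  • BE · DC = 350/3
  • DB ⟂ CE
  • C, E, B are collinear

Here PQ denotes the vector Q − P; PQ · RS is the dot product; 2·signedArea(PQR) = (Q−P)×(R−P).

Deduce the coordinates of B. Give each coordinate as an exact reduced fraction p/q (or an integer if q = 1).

B = (4, -4)

1. B_x = 4  [C, E, B are collinear ∩ DB ⟂ CE]
2. B_y = -4  [C, E, B are collinear ∩ DB ⟂ CE]
   → B = (4, -4)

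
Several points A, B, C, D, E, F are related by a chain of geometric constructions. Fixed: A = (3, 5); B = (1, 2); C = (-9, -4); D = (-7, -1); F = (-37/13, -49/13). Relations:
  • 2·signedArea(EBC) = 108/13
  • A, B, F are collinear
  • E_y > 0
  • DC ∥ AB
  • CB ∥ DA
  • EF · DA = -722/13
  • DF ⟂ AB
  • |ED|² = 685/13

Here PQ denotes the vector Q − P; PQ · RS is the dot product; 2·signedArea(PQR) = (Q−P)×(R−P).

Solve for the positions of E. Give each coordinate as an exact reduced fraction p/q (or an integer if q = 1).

E = (1/13, 8/13)

1. E_x = 1/13  [2·signedArea(EBC) = 108/13 ∩ EF · DA = -722/13]
2. E_y = 8/13  [2·signedArea(EBC) = 108/13 ∩ EF · DA = -722/13]
   → E = (1/13, 8/13)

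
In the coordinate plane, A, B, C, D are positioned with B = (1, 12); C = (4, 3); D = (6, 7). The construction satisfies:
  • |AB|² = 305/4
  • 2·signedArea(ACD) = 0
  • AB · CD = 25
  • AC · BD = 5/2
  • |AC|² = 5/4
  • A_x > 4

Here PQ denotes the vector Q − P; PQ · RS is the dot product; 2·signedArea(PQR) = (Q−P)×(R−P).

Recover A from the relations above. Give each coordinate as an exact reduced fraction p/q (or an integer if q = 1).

A = (9/2, 4)

1. A_x = 9/2  [2·signedArea(ACD) = 0 ∩ AB · CD = 25]
2. A_y = 4  [2·signedArea(ACD) = 0 ∩ AB · CD = 25]
   → A = (9/2, 4)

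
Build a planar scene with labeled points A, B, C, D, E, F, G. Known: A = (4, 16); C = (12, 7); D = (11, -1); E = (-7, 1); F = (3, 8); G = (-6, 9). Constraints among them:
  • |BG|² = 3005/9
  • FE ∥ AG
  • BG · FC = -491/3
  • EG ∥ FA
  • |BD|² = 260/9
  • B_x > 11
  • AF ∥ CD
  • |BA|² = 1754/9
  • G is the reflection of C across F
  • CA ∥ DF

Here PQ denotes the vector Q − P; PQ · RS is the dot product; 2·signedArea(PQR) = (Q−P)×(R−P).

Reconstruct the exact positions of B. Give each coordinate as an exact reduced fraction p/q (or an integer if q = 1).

1. B_x = 35/3  [line -9·x + 1·y + 302/3 = 0 ∩ |BD|² = 260/9]
2. B_y = 13/3  [line -9·x + 1·y + 302/3 = 0 ∩ |BD|² = 260/9]
   → B = (35/3, 13/3)

B = (35/3, 13/3)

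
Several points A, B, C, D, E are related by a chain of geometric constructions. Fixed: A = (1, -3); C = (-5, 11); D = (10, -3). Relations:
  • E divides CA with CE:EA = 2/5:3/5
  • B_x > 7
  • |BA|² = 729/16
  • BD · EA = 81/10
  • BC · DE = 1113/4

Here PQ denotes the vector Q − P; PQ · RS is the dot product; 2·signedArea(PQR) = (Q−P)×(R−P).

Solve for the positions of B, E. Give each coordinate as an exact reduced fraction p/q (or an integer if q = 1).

1. E_x = -13/5  [E divides CA with CE:EA = 2/5:3/5]
2. E_y = 27/5  [E divides CA with CE:EA = 2/5:3/5]
   → E = (-13/5, 27/5)
3. B_x = 31/4  [BC · DE = 1113/4 ∩ BD · EA = 81/10]
4. B_y = -3  [BC · DE = 1113/4 ∩ BD · EA = 81/10]
   → B = (31/4, -3)

B = (31/4, -3)
E = (-13/5, 27/5)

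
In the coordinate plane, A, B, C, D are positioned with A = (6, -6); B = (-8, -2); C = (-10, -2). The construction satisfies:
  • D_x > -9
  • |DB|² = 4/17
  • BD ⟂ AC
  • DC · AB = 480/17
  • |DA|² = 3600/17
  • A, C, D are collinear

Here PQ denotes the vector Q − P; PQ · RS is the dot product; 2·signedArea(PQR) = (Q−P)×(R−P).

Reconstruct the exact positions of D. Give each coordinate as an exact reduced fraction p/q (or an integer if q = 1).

D = (-138/17, -42/17)

1. D_x = -138/17  [A, C, D are collinear ∩ BD ⟂ AC]
2. D_y = -42/17  [A, C, D are collinear ∩ BD ⟂ AC]
   → D = (-138/17, -42/17)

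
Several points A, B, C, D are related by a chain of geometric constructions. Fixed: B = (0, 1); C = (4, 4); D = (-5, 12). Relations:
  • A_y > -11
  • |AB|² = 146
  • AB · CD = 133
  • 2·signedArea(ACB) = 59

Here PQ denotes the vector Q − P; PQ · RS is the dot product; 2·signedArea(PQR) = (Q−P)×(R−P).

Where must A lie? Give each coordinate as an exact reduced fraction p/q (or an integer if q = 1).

A = (5, -10)

1. A_x = 5  [2·signedArea(ACB) = 59 ∩ AB · CD = 133]
2. A_y = -10  [2·signedArea(ACB) = 59 ∩ AB · CD = 133]
   → A = (5, -10)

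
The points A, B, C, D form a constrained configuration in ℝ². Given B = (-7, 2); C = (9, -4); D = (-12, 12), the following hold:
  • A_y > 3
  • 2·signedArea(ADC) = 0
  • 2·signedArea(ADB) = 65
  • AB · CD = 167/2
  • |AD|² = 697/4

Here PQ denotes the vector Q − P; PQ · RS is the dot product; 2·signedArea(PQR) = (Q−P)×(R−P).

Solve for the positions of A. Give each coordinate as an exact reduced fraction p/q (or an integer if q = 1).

1. A_x = -3/2  [2·signedArea(ADC) = 0 ∩ 2·signedArea(ADB) = 65]
2. A_y = 4  [2·signedArea(ADC) = 0 ∩ 2·signedArea(ADB) = 65]
   → A = (-3/2, 4)

A = (-3/2, 4)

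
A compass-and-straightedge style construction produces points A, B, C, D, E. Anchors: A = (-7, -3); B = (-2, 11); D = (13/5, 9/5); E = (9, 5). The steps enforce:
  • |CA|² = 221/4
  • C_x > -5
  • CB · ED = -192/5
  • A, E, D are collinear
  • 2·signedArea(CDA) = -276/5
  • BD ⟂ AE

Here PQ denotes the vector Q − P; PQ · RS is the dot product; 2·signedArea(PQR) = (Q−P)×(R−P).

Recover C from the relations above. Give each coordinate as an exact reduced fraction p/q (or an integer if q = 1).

C = (-9/2, 4)

1. C_x = -9/2  [CB · ED = -192/5 ∩ 2·signedArea(CDA) = -276/5]
2. C_y = 4  [CB · ED = -192/5 ∩ 2·signedArea(CDA) = -276/5]
   → C = (-9/2, 4)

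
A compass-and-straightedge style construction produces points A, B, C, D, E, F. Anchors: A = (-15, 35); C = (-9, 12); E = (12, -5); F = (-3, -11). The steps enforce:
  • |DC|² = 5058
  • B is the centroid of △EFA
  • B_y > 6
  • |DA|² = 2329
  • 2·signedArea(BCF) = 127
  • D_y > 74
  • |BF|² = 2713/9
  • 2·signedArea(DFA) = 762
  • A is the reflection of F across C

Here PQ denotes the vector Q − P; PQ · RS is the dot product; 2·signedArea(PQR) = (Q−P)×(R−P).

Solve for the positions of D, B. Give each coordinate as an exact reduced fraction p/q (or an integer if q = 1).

B = (-2, 19/3)
D = (-42, 75)

1. D_x = -42  [line -46·x + -12·y + -1032 = 0 ∩ |DC|² = 5058]
2. D_y = 75  [line -46·x + -12·y + -1032 = 0 ∩ |DC|² = 5058]
   → D = (-42, 75)
3. B_x = -2  [B is the centroid of △EFA]
4. B_y = 19/3  [B is the centroid of △EFA]
   → B = (-2, 19/3)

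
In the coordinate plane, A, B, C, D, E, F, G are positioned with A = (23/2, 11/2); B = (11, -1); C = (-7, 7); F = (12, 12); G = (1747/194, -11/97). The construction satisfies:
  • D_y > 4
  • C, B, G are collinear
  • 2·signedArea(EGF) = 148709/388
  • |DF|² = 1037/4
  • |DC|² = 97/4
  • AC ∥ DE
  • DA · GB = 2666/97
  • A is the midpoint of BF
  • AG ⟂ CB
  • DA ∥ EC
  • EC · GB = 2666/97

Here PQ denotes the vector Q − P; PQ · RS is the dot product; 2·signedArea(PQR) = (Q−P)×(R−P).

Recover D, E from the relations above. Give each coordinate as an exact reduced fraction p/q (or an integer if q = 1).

D = (-5/2, 5)
E = (-21, 13/2)

1. D_x = -5/2  [line -387/194·x + 86/97·y + -3655/388 = 0 ∩ |DC|² = 97/4]
2. D_y = 5  [line -387/194·x + 86/97·y + -3655/388 = 0 ∩ |DC|² = 97/4]
   → D = (-5/2, 5)
3. E_x = -21  [DA ∥ EC ∩ AC ∥ DE]
4. E_y = 13/2  [DA ∥ EC ∩ AC ∥ DE]
   → E = (-21, 13/2)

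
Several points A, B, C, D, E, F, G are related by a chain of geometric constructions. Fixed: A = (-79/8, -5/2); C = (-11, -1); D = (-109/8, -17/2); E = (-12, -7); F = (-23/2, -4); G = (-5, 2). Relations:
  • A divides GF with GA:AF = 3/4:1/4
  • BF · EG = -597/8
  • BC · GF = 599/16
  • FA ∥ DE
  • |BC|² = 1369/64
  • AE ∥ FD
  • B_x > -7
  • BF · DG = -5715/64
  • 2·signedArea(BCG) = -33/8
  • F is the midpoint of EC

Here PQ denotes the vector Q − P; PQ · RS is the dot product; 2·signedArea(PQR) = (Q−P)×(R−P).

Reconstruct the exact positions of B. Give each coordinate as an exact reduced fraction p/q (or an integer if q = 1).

B = (-53/8, 1/2)

1. B_x = -53/8  [BC · GF = 599/16 ∩ 2·signedArea(BCG) = -33/8]
2. B_y = 1/2  [BC · GF = 599/16 ∩ 2·signedArea(BCG) = -33/8]
   → B = (-53/8, 1/2)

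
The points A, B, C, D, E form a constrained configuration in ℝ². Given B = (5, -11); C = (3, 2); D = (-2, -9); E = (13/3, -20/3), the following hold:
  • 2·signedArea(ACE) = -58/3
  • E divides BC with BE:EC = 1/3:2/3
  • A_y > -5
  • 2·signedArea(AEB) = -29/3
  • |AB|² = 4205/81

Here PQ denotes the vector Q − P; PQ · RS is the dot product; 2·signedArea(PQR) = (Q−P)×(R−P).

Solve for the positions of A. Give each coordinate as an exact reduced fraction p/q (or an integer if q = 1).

A = (16/9, -41/9)

1. A_x = 16/9  [line 13/3·x + 2/3·y + -14/3 = 0 ∩ |AB|² = 4205/81]
2. A_y = -41/9  [line 13/3·x + 2/3·y + -14/3 = 0 ∩ |AB|² = 4205/81]
   → A = (16/9, -41/9)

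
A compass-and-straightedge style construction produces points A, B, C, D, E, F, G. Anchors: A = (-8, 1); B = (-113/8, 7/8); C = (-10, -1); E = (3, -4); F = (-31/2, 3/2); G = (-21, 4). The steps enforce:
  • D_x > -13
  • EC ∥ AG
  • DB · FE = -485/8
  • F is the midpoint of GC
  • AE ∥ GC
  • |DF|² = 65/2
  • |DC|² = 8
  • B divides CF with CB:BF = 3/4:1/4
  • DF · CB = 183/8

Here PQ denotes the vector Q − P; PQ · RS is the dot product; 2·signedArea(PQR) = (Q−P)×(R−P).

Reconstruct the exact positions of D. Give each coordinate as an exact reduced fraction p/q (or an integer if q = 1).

1. D_x = -12  [DF · CB = 183/8 ∩ DB · FE = -485/8]
2. D_y = -3  [DF · CB = 183/8 ∩ DB · FE = -485/8]
   → D = (-12, -3)

D = (-12, -3)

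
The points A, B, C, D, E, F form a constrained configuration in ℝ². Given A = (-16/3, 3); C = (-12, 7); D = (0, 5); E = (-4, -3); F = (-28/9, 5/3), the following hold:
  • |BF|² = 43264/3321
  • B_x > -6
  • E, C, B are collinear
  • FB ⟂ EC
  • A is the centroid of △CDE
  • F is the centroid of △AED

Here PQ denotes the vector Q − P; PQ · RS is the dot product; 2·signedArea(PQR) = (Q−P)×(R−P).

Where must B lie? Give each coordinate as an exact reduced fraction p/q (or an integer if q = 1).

1. B_x = -2188/369  [E, C, B are collinear ∩ FB ⟂ EC]
2. B_y = -217/369  [E, C, B are collinear ∩ FB ⟂ EC]
   → B = (-2188/369, -217/369)

B = (-2188/369, -217/369)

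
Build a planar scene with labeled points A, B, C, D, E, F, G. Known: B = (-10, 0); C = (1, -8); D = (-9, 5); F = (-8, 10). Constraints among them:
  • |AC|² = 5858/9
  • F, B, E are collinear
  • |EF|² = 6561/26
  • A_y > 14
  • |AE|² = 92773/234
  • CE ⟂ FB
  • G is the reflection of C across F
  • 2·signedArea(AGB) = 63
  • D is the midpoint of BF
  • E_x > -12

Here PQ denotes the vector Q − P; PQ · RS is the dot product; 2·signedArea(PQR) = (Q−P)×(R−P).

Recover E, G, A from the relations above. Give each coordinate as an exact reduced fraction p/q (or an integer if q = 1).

1. E_x = -289/26  [F, B, E are collinear ∩ CE ⟂ FB]
2. E_y = -145/26  [F, B, E are collinear ∩ CE ⟂ FB]
   → E = (-289/26, -145/26)
3. G_x = -17  [G is the reflection of C across F]
4. G_y = 28  [G is the reflection of C across F]
   → G = (-17, 28)
5. A_x = -34/3  [line 28·x + 7·y + 217 = 0 ∩ |AE|² = 92773/234]
6. A_y = 43/3  [line 28·x + 7·y + 217 = 0 ∩ |AE|² = 92773/234]
   → A = (-34/3, 43/3)

A = (-34/3, 43/3)
E = (-289/26, -145/26)
G = (-17, 28)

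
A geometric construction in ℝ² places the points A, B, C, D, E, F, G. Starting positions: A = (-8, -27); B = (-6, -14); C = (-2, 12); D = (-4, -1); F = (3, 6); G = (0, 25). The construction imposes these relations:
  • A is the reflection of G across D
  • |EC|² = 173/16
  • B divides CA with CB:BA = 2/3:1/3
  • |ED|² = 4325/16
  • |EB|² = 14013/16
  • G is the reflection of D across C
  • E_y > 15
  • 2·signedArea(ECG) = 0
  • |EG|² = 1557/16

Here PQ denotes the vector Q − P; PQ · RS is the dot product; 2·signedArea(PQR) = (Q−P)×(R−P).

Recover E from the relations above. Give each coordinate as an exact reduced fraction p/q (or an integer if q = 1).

E = (-3/2, 61/4)

1. E_x = -3/2  [line -13·x + 2·y + -50 = 0 ∩ |EB|² = 14013/16]
2. E_y = 61/4  [line -13·x + 2·y + -50 = 0 ∩ |EB|² = 14013/16]
   → E = (-3/2, 61/4)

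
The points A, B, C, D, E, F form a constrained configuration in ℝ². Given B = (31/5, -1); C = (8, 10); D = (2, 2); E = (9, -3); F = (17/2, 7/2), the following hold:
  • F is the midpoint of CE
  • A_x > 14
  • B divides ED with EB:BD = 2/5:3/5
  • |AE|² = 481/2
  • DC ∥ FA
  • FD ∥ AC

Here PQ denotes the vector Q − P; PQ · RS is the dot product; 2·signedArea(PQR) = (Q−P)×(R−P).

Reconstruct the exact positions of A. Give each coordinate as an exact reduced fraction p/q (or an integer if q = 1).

1. A_x = 29/2  [FD ∥ AC ∩ DC ∥ FA]
2. A_y = 23/2  [FD ∥ AC ∩ DC ∥ FA]
   → A = (29/2, 23/2)

A = (29/2, 23/2)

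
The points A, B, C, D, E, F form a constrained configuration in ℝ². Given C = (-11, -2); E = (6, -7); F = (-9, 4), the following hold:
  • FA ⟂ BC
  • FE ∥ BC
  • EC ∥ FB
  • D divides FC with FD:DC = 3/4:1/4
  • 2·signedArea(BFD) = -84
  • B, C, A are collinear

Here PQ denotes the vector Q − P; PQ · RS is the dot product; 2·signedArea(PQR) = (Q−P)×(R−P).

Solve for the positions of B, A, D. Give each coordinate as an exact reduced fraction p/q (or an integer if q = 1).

1. B_x = -26  [FE ∥ BC ∩ EC ∥ FB]
2. B_y = 9  [FE ∥ BC ∩ EC ∥ FB]
   → B = (-26, 9)
3. A_x = -2173/173  [B, C, A are collinear ∩ FA ⟂ BC]
4. A_y = -148/173  [B, C, A are collinear ∩ FA ⟂ BC]
   → A = (-2173/173, -148/173)
5. D_x = -21/2  [D divides FC with FD:DC = 3/4:1/4]
6. D_y = -1/2  [D divides FC with FD:DC = 3/4:1/4]
   → D = (-21/2, -1/2)

A = (-2173/173, -148/173)
B = (-26, 9)
D = (-21/2, -1/2)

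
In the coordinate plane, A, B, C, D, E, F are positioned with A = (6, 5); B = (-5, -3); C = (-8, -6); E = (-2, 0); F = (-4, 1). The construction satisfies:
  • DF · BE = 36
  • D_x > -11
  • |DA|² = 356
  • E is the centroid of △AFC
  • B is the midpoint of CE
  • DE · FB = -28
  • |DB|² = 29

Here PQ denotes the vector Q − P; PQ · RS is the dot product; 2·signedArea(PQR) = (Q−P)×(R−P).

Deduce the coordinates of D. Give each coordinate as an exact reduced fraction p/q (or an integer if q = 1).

1. D_x = -10  [DF · BE = 36 ∩ DE · FB = -28]
2. D_y = -5  [DF · BE = 36 ∩ DE · FB = -28]
   → D = (-10, -5)

D = (-10, -5)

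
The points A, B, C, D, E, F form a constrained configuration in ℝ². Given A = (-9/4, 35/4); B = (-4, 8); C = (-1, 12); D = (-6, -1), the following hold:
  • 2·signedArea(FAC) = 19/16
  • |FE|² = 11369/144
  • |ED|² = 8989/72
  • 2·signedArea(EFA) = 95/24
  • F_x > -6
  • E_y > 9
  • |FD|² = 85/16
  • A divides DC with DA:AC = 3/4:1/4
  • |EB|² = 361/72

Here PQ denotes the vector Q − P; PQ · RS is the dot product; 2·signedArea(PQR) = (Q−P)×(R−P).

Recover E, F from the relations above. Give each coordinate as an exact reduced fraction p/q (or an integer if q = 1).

E = (-29/12, 115/12)
F = (-11/2, 5/4)

1. F_x = -11/2  [line -13/4·x + 5/4·y + -311/16 = 0 ∩ |FD|² = 85/16]
2. F_y = 5/4  [line -13/4·x + 5/4·y + -311/16 = 0 ∩ |FD|² = 85/16]
   → F = (-11/2, 5/4)
3. E_x = -29/12  [line -15/2·x + 13/4·y + -2365/48 = 0 ∩ |EB|² = 361/72]
4. E_y = 115/12  [line -15/2·x + 13/4·y + -2365/48 = 0 ∩ |EB|² = 361/72]
   → E = (-29/12, 115/12)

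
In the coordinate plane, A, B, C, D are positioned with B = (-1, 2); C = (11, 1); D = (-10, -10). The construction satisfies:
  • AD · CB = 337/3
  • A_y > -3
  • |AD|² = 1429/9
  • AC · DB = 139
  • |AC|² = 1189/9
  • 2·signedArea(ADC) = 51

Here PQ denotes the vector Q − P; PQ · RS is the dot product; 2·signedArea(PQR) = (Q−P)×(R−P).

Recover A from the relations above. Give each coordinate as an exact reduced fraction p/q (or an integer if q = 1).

1. A_x = 0  [AD · CB = 337/3 ∩ AC · DB = 139]
2. A_y = -7/3  [AD · CB = 337/3 ∩ AC · DB = 139]
   → A = (0, -7/3)

A = (0, -7/3)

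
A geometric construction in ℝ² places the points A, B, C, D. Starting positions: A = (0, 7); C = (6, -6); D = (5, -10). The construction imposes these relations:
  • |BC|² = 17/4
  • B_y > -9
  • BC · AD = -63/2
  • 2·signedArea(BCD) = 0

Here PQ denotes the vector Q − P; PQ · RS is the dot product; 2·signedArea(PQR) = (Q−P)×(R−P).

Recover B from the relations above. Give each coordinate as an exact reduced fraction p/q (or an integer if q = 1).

B = (11/2, -8)

1. B_x = 11/2  [2·signedArea(BCD) = 0 ∩ BC · AD = -63/2]
2. B_y = -8  [2·signedArea(BCD) = 0 ∩ BC · AD = -63/2]
   → B = (11/2, -8)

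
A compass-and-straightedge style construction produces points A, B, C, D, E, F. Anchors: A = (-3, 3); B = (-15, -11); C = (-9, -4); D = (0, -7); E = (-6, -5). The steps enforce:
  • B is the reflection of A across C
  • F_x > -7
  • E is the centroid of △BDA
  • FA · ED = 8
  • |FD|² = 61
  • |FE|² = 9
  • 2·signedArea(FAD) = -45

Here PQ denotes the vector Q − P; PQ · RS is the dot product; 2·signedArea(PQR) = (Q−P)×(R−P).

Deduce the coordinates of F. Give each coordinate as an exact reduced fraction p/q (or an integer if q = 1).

F = (-6, -2)

1. F_x = -6  [2·signedArea(FAD) = -45 ∩ FA · ED = 8]
2. F_y = -2  [2·signedArea(FAD) = -45 ∩ FA · ED = 8]
   → F = (-6, -2)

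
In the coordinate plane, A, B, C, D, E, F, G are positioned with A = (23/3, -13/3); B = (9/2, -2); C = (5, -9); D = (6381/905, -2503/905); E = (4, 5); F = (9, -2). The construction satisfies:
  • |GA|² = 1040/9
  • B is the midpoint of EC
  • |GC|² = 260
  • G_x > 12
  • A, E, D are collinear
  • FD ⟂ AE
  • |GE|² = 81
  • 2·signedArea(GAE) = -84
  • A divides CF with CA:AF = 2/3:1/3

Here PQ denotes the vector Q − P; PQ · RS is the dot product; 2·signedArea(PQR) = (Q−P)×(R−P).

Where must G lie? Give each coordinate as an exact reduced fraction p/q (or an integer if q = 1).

1. G_x = 13  [line -28/3·x + -11/3·y + 419/3 = 0 ∩ |GE|² = 81]
2. G_y = 5  [line -28/3·x + -11/3·y + 419/3 = 0 ∩ |GE|² = 81]
   → G = (13, 5)

G = (13, 5)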